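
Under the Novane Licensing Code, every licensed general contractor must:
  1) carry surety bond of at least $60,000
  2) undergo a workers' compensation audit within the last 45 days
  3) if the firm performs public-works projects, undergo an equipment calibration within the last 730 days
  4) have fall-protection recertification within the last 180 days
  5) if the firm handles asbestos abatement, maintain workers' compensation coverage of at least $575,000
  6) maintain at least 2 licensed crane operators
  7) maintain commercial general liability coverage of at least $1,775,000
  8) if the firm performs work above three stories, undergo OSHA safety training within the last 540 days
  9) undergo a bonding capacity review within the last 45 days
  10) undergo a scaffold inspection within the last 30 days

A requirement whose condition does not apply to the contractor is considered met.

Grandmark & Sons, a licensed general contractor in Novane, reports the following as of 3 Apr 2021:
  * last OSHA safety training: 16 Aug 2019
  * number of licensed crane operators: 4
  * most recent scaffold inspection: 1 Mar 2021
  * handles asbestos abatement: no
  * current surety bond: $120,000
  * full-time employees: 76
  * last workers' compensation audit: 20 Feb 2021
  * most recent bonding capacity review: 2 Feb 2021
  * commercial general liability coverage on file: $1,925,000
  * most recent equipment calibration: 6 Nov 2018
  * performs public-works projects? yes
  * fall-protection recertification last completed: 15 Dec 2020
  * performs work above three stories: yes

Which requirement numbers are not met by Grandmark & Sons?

3, 8, 9, 10

1. surety bond $120,000 ≥ $60,000 → met
2. workers' compensation audit 42 days ago vs limit 45 → met
3. condition 'performs public-works projects' holds; equipment calibration 879 days ago vs limit 730 → not met
4. fall-protection recertification 109 days ago vs limit 180 → met
5. condition 'handles asbestos abatement' does not hold → requirement n/a → met
6. licensed crane operators 4 ≥ 2 → met
7. commercial general liability coverage $1,925,000 ≥ $1,775,000 → met
8. condition 'performs work above three stories' holds; OSHA safety training 596 days ago vs limit 540 → not met
9. bonding capacity review 60 days ago vs limit 45 → not met
10. scaffold inspection 33 days ago vs limit 30 → not met
Not met: 3, 8, 9, 10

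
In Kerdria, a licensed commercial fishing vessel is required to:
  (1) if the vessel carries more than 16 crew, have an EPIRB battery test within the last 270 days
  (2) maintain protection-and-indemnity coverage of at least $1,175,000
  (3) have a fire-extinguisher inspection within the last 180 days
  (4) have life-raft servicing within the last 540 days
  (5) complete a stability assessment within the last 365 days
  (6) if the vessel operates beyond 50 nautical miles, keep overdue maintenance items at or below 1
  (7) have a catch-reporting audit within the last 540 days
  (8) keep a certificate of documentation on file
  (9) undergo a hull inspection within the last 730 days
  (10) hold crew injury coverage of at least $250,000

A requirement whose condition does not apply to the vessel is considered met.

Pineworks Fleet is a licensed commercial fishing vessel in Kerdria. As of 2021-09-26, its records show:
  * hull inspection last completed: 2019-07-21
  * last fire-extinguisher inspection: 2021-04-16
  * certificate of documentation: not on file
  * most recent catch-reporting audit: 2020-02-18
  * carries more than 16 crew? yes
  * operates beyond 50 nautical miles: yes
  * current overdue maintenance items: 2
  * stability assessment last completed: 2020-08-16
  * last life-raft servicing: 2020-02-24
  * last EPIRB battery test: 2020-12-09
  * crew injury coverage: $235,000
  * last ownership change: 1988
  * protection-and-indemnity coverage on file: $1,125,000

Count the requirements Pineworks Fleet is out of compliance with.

1. condition 'carries more than 16 crew' holds; EPIRB battery test 291 days ago vs limit 270 → not met
2. protection-and-indemnity coverage $1,125,000 < $1,175,000 → not met
3. fire-extinguisher inspection 163 days ago vs limit 180 → met
4. life-raft servicing 580 days ago vs limit 540 → not met
5. stability assessment 406 days ago vs limit 365 → not met
6. condition 'operates beyond 50 nautical miles' holds; overdue maintenance items 2 > 1 → not met
7. catch-reporting audit 586 days ago vs limit 540 → not met
8. certificate of documentation absent → not met
9. hull inspection 798 days ago vs limit 730 → not met
10. crew injury coverage $235,000 < $250,000 → not met
Not met: 9 of 10

9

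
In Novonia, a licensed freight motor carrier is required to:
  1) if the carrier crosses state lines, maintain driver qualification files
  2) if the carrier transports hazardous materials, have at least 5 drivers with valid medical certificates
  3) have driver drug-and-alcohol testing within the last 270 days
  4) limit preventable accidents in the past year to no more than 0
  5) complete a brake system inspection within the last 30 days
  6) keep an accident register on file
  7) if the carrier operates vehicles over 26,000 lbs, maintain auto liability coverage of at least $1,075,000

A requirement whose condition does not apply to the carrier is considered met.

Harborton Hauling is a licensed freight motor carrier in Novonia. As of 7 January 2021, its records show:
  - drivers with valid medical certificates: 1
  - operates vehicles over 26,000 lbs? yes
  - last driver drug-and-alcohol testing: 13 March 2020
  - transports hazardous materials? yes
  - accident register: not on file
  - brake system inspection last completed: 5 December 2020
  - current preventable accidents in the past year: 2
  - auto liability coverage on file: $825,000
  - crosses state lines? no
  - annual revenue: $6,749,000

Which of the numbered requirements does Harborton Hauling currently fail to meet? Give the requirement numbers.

1. condition 'crosses state lines' does not hold → requirement n/a → met
2. condition 'transports hazardous materials' holds; drivers with valid medical certificates 1 < 5 → not met
3. driver drug-and-alcohol testing 300 days ago vs limit 270 → not met
4. preventable accidents in the past year 2 > 0 → not met
5. brake system inspection 33 days ago vs limit 30 → not met
6. accident register absent → not met
7. condition 'operates vehicles over 26,000 lbs' holds; auto liability coverage $825,000 < $1,075,000 → not met
Not met: 2, 3, 4, 5, 6, 7

2, 3, 4, 5, 6, 7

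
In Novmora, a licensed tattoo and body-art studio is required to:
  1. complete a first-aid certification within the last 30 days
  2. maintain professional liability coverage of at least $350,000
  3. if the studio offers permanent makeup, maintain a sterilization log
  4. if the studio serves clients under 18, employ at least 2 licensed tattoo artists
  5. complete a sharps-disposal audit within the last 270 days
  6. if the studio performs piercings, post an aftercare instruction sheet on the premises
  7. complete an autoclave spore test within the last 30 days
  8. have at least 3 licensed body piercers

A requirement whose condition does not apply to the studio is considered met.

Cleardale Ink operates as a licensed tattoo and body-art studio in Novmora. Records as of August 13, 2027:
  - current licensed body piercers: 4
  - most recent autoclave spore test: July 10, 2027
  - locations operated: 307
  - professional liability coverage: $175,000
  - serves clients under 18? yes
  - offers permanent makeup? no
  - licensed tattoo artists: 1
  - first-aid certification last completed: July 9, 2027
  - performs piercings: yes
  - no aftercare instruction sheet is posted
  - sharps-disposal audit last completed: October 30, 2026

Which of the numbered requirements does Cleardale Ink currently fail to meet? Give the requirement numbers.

1, 2, 4, 5, 6, 7

1. first-aid certification 35 days ago vs limit 30 → not met
2. professional liability coverage $175,000 < $350,000 → not met
3. condition 'offers permanent makeup' does not hold → requirement n/a → met
4. condition 'serves clients under 18' holds; licensed tattoo artists 1 < 2 → not met
5. sharps-disposal audit 287 days ago vs limit 270 → not met
6. condition 'performs piercings' holds; aftercare instruction sheet absent → not met
7. autoclave spore test 34 days ago vs limit 30 → not met
8. licensed body piercers 4 ≥ 3 → met
Not met: 1, 2, 4, 5, 6, 7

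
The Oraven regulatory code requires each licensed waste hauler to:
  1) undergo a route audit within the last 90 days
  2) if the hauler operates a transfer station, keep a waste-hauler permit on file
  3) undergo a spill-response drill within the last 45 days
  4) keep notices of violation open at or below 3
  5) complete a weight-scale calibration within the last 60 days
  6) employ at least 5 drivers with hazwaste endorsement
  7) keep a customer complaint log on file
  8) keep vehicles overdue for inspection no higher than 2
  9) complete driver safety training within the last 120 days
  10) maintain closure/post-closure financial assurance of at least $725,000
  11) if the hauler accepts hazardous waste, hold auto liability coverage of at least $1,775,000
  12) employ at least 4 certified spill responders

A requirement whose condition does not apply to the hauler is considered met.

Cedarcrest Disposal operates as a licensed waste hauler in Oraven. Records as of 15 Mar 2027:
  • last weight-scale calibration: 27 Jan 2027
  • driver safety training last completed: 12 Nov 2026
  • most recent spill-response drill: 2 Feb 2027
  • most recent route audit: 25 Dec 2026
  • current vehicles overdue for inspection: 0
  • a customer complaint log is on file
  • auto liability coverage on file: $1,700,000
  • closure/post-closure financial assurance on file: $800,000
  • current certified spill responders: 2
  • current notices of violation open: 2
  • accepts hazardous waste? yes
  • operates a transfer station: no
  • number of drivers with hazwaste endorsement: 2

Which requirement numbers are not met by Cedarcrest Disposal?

1. route audit 80 days ago vs limit 90 → met
2. condition 'operates a transfer station' does not hold → requirement n/a → met
3. spill-response drill 41 days ago vs limit 45 → met
4. notices of violation open 2 ≤ 3 → met
5. weight-scale calibration 47 days ago vs limit 60 → met
6. drivers with hazwaste endorsement 2 < 5 → not met
7. customer complaint log present → met
8. vehicles overdue for inspection 0 ≤ 2 → met
9. driver safety training 123 days ago vs limit 120 → not met
10. closure/post-closure financial assurance $800,000 ≥ $725,000 → met
11. condition 'accepts hazardous waste' holds; auto liability coverage $1,700,000 < $1,775,000 → not met
12. certified spill responders 2 < 4 → not met
Not met: 6, 9, 11, 12

6, 9, 11, 12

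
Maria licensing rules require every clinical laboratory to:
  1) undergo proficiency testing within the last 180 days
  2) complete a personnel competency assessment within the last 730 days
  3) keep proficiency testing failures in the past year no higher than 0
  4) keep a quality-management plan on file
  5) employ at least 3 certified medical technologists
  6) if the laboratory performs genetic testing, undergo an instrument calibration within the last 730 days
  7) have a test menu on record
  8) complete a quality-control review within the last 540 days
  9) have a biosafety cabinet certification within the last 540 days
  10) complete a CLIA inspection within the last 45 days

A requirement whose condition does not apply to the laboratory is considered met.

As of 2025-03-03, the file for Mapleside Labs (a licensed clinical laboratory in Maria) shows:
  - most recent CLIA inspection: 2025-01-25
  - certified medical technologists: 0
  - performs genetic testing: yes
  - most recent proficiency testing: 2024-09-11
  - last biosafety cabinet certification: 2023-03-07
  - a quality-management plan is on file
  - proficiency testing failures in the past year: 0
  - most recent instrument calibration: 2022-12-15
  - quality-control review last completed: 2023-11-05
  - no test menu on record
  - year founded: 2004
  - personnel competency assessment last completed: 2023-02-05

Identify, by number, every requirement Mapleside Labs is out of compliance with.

1. proficiency testing 173 days ago vs limit 180 → met
2. personnel competency assessment 757 days ago vs limit 730 → not met
3. proficiency testing failures in the past year 0 ≤ 0 → met
4. quality-management plan present → met
5. certified medical technologists 0 < 3 → not met
6. condition 'performs genetic testing' holds; instrument calibration 809 days ago vs limit 730 → not met
7. test menu absent → not met
8. quality-control review 484 days ago vs limit 540 → met
9. biosafety cabinet certification 727 days ago vs limit 540 → not met
10. CLIA inspection 37 days ago vs limit 45 → met
Not met: 2, 5, 6, 7, 9

2, 5, 6, 7, 9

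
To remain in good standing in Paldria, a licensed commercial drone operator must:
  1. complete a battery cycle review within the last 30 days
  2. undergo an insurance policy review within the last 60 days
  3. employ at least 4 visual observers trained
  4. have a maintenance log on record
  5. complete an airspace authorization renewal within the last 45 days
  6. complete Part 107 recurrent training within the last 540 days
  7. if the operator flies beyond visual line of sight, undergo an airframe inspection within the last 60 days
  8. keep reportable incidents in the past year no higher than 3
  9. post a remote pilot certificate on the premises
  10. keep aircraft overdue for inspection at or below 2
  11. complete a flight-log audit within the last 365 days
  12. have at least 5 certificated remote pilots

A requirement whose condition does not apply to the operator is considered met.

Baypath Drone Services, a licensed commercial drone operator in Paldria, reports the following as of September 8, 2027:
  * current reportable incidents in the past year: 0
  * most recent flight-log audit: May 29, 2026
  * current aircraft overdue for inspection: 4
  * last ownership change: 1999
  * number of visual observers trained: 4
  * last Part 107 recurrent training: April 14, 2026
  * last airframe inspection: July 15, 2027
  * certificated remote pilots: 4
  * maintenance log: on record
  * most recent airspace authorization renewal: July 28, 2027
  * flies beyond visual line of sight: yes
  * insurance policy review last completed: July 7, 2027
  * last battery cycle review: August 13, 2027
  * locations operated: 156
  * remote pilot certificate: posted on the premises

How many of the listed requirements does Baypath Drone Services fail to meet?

1. battery cycle review 26 days ago vs limit 30 → met
2. insurance policy review 63 days ago vs limit 60 → not met
3. visual observers trained 4 ≥ 4 → met
4. maintenance log present → met
5. airspace authorization renewal 42 days ago vs limit 45 → met
6. Part 107 recurrent training 512 days ago vs limit 540 → met
7. condition 'flies beyond visual line of sight' holds; airframe inspection 55 days ago vs limit 60 → met
8. reportable incidents in the past year 0 ≤ 3 → met
9. remote pilot certificate present → met
10. aircraft overdue for inspection 4 > 2 → not met
11. flight-log audit 467 days ago vs limit 365 → not met
12. certificated remote pilots 4 < 5 → not met
Not met: 4 of 12

4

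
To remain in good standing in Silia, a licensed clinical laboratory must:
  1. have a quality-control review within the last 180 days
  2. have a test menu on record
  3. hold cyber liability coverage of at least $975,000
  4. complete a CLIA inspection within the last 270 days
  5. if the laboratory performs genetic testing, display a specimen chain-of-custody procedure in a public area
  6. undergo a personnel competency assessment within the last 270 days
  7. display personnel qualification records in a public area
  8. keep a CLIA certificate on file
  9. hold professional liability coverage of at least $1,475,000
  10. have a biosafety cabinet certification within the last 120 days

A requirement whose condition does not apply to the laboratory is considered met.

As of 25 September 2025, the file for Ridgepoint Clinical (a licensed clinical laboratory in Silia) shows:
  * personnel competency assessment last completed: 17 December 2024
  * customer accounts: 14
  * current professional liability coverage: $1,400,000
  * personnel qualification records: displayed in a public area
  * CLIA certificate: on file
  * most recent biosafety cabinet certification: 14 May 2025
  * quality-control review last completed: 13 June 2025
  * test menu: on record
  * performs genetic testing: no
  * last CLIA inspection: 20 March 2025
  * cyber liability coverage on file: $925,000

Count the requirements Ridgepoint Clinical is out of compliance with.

4

1. quality-control review 104 days ago vs limit 180 → met
2. test menu present → met
3. cyber liability coverage $925,000 < $975,000 → not met
4. CLIA inspection 189 days ago vs limit 270 → met
5. condition 'performs genetic testing' does not hold → requirement n/a → met
6. personnel competency assessment 282 days ago vs limit 270 → not met
7. personnel qualification records present → met
8. CLIA certificate present → met
9. professional liability coverage $1,400,000 < $1,475,000 → not met
10. biosafety cabinet certification 134 days ago vs limit 120 → not met
Not met: 4 of 10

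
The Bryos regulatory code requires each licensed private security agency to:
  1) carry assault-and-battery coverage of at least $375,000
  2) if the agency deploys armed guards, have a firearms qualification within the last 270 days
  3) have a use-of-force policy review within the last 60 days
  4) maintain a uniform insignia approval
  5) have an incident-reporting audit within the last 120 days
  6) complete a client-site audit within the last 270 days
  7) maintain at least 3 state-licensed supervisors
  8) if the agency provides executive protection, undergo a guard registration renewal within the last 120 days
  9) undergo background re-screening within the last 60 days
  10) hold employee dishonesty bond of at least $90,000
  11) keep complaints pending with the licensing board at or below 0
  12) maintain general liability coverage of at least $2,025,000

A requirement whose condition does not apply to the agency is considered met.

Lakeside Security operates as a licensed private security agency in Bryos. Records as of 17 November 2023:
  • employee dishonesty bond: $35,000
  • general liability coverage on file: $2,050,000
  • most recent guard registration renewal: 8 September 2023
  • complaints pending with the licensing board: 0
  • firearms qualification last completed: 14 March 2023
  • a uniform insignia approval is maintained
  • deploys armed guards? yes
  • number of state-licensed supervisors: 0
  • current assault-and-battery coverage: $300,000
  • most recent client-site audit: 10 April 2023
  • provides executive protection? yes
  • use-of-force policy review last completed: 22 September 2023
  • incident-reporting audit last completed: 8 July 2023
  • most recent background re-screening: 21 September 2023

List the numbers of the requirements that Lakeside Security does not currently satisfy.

1. assault-and-battery coverage $300,000 < $375,000 → not met
2. condition 'deploys armed guards' holds; firearms qualification 248 days ago vs limit 270 → met
3. use-of-force policy review 56 days ago vs limit 60 → met
4. uniform insignia approval present → met
5. incident-reporting audit 132 days ago vs limit 120 → not met
6. client-site audit 221 days ago vs limit 270 → met
7. state-licensed supervisors 0 < 3 → not met
8. condition 'provides executive protection' holds; guard registration renewal 70 days ago vs limit 120 → met
9. background re-screening 57 days ago vs limit 60 → met
10. employee dishonesty bond $35,000 < $90,000 → not met
11. complaints pending with the licensing board 0 ≤ 0 → met
12. general liability coverage $2,050,000 ≥ $2,025,000 → met
Not met: 1, 5, 7, 10

1, 5, 7, 10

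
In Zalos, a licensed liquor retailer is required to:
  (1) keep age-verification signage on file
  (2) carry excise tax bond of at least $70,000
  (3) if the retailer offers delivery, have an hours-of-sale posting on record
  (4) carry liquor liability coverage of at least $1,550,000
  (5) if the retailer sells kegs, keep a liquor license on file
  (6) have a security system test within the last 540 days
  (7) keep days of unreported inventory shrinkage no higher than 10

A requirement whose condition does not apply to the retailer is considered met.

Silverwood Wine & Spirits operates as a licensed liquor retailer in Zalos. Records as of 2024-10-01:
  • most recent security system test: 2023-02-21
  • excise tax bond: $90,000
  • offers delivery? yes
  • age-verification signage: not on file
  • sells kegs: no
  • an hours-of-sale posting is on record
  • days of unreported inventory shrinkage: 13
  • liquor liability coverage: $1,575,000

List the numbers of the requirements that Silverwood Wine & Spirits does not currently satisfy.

1, 6, 7

1. age-verification signage absent → not met
2. excise tax bond $90,000 ≥ $70,000 → met
3. condition 'offers delivery' holds; hours-of-sale posting present → met
4. liquor liability coverage $1,575,000 ≥ $1,550,000 → met
5. condition 'sells kegs' does not hold → requirement n/a → met
6. security system test 588 days ago vs limit 540 → not met
7. days of unreported inventory shrinkage 13 > 10 → not met
Not met: 1, 6, 7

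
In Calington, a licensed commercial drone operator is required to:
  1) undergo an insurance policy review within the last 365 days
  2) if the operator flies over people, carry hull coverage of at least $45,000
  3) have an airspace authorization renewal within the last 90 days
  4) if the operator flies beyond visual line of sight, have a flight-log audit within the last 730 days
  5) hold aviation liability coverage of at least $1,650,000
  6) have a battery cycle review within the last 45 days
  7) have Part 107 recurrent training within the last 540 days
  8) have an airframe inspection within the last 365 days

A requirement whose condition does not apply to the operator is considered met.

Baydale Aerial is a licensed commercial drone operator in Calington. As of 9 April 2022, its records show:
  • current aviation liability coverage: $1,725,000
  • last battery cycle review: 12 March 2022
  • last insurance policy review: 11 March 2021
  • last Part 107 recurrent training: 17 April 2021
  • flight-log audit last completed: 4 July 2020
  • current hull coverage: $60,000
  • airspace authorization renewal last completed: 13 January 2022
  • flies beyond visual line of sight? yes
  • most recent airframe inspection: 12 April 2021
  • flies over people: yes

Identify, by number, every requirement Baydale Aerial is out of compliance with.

1. insurance policy review 394 days ago vs limit 365 → not met
2. condition 'flies over people' holds; hull coverage $60,000 ≥ $45,000 → met
3. airspace authorization renewal 86 days ago vs limit 90 → met
4. condition 'flies beyond visual line of sight' holds; flight-log audit 644 days ago vs limit 730 → met
5. aviation liability coverage $1,725,000 ≥ $1,650,000 → met
6. battery cycle review 28 days ago vs limit 45 → met
7. Part 107 recurrent training 357 days ago vs limit 540 → met
8. airframe inspection 362 days ago vs limit 365 → met
Not met: 1

1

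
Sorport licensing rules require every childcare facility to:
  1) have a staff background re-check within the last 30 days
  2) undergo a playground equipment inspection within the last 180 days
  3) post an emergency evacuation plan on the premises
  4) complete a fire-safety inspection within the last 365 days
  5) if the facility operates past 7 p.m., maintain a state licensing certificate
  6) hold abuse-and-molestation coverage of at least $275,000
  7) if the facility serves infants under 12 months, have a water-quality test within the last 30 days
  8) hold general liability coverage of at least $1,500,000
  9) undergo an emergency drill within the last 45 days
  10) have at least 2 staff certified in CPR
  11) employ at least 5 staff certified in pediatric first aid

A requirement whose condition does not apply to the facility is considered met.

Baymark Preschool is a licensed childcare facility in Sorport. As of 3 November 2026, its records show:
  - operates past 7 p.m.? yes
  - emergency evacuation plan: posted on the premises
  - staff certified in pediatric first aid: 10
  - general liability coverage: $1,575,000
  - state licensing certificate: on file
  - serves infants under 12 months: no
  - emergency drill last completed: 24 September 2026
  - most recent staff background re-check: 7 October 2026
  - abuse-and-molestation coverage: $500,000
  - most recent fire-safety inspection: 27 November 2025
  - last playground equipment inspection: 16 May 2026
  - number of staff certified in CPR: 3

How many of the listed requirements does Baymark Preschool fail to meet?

0

1. staff background re-check 27 days ago vs limit 30 → met
2. playground equipment inspection 171 days ago vs limit 180 → met
3. emergency evacuation plan present → met
4. fire-safety inspection 341 days ago vs limit 365 → met
5. condition 'operates past 7 p.m.' holds; state licensing certificate present → met
6. abuse-and-molestation coverage $500,000 ≥ $275,000 → met
7. condition 'serves infants under 12 months' does not hold → requirement n/a → met
8. general liability coverage $1,575,000 ≥ $1,500,000 → met
9. emergency drill 40 days ago vs limit 45 → met
10. staff certified in CPR 3 ≥ 2 → met
11. staff certified in pediatric first aid 10 ≥ 5 → met
Not met: 0 of 11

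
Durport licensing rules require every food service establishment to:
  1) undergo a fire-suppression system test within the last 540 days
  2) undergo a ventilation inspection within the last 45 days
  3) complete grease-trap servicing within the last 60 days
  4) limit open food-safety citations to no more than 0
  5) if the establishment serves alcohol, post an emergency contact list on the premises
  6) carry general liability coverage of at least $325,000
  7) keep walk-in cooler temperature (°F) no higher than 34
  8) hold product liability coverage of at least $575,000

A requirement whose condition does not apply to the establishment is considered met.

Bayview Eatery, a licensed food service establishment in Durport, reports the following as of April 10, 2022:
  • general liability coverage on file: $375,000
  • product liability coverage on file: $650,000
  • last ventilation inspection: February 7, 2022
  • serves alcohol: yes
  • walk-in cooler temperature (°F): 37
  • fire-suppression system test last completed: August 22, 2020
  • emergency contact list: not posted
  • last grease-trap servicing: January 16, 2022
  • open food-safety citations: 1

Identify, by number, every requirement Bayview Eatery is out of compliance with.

1. fire-suppression system test 596 days ago vs limit 540 → not met
2. ventilation inspection 62 days ago vs limit 45 → not met
3. grease-trap servicing 84 days ago vs limit 60 → not met
4. open food-safety citations 1 > 0 → not met
5. condition 'serves alcohol' holds; emergency contact list absent → not met
6. general liability coverage $375,000 ≥ $325,000 → met
7. walk-in cooler temperature (°F) 37 > 34 → not met
8. product liability coverage $650,000 ≥ $575,000 → met
Not met: 1, 2, 3, 4, 5, 7

1, 2, 3, 4, 5, 7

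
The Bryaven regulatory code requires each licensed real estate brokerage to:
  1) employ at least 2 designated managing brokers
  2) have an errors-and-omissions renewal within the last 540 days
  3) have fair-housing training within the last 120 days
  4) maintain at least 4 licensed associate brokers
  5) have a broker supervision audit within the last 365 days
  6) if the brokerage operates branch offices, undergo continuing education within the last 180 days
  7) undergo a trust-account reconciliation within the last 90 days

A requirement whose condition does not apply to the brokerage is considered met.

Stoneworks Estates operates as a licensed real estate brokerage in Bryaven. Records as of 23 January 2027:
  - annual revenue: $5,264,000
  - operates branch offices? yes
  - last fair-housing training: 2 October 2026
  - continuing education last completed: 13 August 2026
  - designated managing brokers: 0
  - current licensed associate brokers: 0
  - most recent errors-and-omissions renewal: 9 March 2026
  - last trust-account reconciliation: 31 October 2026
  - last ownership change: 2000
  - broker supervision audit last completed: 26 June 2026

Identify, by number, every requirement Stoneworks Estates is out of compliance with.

1. designated managing brokers 0 < 2 → not met
2. errors-and-omissions renewal 320 days ago vs limit 540 → met
3. fair-housing training 113 days ago vs limit 120 → met
4. licensed associate brokers 0 < 4 → not met
5. broker supervision audit 211 days ago vs limit 365 → met
6. condition 'operates branch offices' holds; continuing education 163 days ago vs limit 180 → met
7. trust-account reconciliation 84 days ago vs limit 90 → met
Not met: 1, 4

1, 4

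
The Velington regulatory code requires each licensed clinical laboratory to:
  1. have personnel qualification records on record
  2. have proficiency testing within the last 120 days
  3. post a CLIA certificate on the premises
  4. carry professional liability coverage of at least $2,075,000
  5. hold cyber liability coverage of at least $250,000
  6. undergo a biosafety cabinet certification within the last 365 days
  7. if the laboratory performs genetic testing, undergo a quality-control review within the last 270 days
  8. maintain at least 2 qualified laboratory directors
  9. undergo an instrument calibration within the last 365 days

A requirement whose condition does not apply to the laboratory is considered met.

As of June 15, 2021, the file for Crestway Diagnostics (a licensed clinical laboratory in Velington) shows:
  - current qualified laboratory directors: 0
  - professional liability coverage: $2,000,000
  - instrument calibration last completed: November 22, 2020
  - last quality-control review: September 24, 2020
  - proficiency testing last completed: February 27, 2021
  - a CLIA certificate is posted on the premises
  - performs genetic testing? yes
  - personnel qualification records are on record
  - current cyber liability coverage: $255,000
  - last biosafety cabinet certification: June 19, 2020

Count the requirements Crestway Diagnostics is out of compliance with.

2

1. personnel qualification records present → met
2. proficiency testing 108 days ago vs limit 120 → met
3. CLIA certificate present → met
4. professional liability coverage $2,000,000 < $2,075,000 → not met
5. cyber liability coverage $255,000 ≥ $250,000 → met
6. biosafety cabinet certification 361 days ago vs limit 365 → met
7. condition 'performs genetic testing' holds; quality-control review 264 days ago vs limit 270 → met
8. qualified laboratory directors 0 < 2 → not met
9. instrument calibration 205 days ago vs limit 365 → met
Not met: 2 of 9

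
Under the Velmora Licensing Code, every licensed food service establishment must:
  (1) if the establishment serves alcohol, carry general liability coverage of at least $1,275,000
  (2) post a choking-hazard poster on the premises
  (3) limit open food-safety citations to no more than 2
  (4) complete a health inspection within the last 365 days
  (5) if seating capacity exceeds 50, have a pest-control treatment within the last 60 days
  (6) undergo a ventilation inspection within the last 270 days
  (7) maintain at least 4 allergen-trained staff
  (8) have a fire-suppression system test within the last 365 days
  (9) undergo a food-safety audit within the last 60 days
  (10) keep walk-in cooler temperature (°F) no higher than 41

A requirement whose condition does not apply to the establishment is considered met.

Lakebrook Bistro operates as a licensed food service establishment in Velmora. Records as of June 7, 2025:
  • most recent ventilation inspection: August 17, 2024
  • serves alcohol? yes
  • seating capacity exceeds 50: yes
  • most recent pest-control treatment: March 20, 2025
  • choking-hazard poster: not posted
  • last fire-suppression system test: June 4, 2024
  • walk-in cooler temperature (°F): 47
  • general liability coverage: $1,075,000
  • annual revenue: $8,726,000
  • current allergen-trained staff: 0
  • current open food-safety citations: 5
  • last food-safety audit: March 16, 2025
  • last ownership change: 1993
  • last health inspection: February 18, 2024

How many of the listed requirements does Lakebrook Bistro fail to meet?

1. condition 'serves alcohol' holds; general liability coverage $1,075,000 < $1,275,000 → not met
2. choking-hazard poster absent → not met
3. open food-safety citations 5 > 2 → not met
4. health inspection 475 days ago vs limit 365 → not met
5. condition 'seating capacity exceeds 50' holds; pest-control treatment 79 days ago vs limit 60 → not met
6. ventilation inspection 294 days ago vs limit 270 → not met
7. allergen-trained staff 0 < 4 → not met
8. fire-suppression system test 368 days ago vs limit 365 → not met
9. food-safety audit 83 days ago vs limit 60 → not met
10. walk-in cooler temperature (°F) 47 > 41 → not met
Not met: 10 of 10

10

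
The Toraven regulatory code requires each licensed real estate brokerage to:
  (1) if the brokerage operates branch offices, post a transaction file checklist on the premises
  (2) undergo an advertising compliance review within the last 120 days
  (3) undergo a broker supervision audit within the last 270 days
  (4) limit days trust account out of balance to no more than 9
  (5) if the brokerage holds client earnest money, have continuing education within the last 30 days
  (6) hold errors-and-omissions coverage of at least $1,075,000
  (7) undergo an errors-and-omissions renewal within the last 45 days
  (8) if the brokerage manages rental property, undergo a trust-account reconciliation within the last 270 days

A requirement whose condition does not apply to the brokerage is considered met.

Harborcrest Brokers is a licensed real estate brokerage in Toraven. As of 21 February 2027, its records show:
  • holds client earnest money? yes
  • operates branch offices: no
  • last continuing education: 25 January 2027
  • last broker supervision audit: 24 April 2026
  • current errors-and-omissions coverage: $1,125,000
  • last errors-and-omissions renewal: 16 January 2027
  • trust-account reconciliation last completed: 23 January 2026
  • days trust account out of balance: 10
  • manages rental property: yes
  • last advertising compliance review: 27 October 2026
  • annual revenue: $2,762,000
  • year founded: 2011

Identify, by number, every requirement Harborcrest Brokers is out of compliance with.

3, 4, 8

1. condition 'operates branch offices' does not hold → requirement n/a → met
2. advertising compliance review 117 days ago vs limit 120 → met
3. broker supervision audit 303 days ago vs limit 270 → not met
4. days trust account out of balance 10 > 9 → not met
5. condition 'holds client earnest money' holds; continuing education 27 days ago vs limit 30 → met
6. errors-and-omissions coverage $1,125,000 ≥ $1,075,000 → met
7. errors-and-omissions renewal 36 days ago vs limit 45 → met
8. condition 'manages rental property' holds; trust-account reconciliation 394 days ago vs limit 270 → not met
Not met: 3, 4, 8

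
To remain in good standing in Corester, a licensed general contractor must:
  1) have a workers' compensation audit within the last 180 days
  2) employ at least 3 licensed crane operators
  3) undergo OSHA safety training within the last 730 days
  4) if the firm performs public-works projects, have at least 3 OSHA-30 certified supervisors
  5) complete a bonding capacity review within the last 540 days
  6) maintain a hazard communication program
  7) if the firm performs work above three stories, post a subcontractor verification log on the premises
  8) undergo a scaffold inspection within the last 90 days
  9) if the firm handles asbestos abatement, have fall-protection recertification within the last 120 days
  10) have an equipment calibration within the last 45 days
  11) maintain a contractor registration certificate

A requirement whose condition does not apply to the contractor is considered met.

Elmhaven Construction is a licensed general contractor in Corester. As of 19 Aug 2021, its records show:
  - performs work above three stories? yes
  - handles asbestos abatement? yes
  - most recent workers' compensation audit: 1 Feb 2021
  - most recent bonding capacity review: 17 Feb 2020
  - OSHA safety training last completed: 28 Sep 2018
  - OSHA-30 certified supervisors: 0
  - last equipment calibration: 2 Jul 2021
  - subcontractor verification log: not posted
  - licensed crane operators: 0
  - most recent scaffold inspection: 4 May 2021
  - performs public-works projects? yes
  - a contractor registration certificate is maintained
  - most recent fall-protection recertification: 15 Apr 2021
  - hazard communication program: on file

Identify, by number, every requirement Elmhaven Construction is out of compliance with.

1. workers' compensation audit 199 days ago vs limit 180 → not met
2. licensed crane operators 0 < 3 → not met
3. OSHA safety training 1056 days ago vs limit 730 → not met
4. condition 'performs public-works projects' holds; OSHA-30 certified supervisors 0 < 3 → not met
5. bonding capacity review 549 days ago vs limit 540 → not met
6. hazard communication program present → met
7. condition 'performs work above three stories' holds; subcontractor verification log absent → not met
8. scaffold inspection 107 days ago vs limit 90 → not met
9. condition 'handles asbestos abatement' holds; fall-protection recertification 126 days ago vs limit 120 → not met
10. equipment calibration 48 days ago vs limit 45 → not met
11. contractor registration certificate present → met
Not met: 1, 2, 3, 4, 5, 7, 8, 9, 10

1, 2, 3, 4, 5, 7, 8, 9, 10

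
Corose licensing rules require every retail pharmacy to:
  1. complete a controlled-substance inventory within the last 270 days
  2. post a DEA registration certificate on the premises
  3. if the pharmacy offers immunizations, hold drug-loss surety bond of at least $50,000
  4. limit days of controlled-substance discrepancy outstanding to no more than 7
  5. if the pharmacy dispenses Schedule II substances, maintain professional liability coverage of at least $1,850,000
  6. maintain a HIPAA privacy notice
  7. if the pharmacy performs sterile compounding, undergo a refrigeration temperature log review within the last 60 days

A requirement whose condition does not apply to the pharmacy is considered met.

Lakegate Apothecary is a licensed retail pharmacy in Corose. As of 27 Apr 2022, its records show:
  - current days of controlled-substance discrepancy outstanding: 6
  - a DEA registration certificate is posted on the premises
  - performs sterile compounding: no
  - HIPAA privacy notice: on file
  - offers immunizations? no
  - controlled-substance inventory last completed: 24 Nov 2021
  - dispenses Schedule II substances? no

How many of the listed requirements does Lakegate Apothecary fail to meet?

0

1. controlled-substance inventory 154 days ago vs limit 270 → met
2. DEA registration certificate present → met
3. condition 'offers immunizations' does not hold → requirement n/a → met
4. days of controlled-substance discrepancy outstanding 6 ≤ 7 → met
5. condition 'dispenses Schedule II substances' does not hold → requirement n/a → met
6. HIPAA privacy notice present → met
7. condition 'performs sterile compounding' does not hold → requirement n/a → met
Not met: 0 of 7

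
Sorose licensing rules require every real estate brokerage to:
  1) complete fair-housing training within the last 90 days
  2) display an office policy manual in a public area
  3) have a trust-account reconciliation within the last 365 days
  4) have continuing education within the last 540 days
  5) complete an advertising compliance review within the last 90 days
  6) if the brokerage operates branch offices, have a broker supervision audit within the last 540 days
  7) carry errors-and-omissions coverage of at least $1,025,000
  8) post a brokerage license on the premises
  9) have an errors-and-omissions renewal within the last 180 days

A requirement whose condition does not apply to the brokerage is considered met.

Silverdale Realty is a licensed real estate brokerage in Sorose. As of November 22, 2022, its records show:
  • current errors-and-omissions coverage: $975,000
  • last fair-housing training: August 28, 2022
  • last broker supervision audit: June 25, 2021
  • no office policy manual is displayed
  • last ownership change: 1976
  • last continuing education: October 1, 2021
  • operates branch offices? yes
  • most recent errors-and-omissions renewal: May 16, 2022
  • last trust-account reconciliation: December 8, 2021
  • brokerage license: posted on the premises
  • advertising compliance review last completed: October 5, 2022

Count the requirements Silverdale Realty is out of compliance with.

1. fair-housing training 86 days ago vs limit 90 → met
2. office policy manual absent → not met
3. trust-account reconciliation 349 days ago vs limit 365 → met
4. continuing education 417 days ago vs limit 540 → met
5. advertising compliance review 48 days ago vs limit 90 → met
6. condition 'operates branch offices' holds; broker supervision audit 515 days ago vs limit 540 → met
7. errors-and-omissions coverage $975,000 < $1,025,000 → not met
8. brokerage license present → met
9. errors-and-omissions renewal 190 days ago vs limit 180 → not met
Not met: 3 of 9

3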